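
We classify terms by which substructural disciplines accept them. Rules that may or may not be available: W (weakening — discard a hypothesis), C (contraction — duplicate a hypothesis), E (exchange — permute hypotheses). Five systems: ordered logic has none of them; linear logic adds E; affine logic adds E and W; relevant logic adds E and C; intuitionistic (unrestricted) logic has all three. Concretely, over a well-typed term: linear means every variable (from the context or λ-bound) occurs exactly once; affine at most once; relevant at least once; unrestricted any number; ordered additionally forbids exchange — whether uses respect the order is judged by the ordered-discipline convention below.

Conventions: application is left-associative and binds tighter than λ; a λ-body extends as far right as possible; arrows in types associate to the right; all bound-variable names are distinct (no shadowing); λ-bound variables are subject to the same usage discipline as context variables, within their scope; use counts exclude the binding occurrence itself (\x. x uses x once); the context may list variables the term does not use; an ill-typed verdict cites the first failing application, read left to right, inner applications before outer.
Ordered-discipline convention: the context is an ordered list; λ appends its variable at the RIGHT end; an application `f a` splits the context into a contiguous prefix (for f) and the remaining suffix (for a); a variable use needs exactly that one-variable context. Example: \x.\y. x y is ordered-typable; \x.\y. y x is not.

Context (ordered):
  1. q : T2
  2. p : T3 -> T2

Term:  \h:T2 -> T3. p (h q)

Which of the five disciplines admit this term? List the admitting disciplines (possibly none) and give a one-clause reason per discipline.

accepted by: linear, affine, relevant, unrestricted
use counts: q: 1×, p: 1×, h (bound): 1×
left-to-right use order: p, h, q
typing: the term checks, with type (T2 -> T3) -> T2
ordered: ✗, needs exchange: uses follow p, h, q
linear: ✓, exactly-once usage across q, p, h
affine: ✓, at most one use each (q, p, h)
relevant: ✓, at least one use each (q, p, h)
unrestricted: ✓, simply typable at (T2 -> T3) -> T2; W, C, E all held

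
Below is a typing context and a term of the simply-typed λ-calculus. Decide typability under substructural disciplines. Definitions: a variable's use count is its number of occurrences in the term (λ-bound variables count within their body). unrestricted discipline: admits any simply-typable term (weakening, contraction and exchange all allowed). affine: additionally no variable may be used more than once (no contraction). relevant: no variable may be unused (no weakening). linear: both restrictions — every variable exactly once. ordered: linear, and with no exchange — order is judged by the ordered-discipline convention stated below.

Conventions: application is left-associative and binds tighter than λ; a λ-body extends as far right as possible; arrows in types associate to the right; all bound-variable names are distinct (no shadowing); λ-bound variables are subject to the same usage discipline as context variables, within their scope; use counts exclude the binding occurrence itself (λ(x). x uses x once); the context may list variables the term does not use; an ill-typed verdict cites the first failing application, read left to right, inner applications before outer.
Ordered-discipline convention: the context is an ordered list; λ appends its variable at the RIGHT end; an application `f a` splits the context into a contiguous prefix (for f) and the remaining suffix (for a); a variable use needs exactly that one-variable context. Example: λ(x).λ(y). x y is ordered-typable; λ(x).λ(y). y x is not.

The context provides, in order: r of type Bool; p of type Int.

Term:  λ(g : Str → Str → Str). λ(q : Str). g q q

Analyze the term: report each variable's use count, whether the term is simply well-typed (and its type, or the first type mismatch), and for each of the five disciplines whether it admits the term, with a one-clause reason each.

counts: r ×0, p ×0, g (λ-bound) ×1, q (λ-bound) ×2
left-to-right use order: g, q, q
typing: ✓ — (Str → Str → Str) → Str → Str
ordered ✗ (uses contraction: q ×2; unused: r, p — weakening required)
linear ✗ (uses contraction: q ×2; unused: r, p — weakening required)
affine ✗ (uses contraction: q ×2)
relevant ✗ (unused: r, p — weakening required)
unrestricted ✓ (well-typed at (Str → Str → Str) → Str → Str; no restrictions here)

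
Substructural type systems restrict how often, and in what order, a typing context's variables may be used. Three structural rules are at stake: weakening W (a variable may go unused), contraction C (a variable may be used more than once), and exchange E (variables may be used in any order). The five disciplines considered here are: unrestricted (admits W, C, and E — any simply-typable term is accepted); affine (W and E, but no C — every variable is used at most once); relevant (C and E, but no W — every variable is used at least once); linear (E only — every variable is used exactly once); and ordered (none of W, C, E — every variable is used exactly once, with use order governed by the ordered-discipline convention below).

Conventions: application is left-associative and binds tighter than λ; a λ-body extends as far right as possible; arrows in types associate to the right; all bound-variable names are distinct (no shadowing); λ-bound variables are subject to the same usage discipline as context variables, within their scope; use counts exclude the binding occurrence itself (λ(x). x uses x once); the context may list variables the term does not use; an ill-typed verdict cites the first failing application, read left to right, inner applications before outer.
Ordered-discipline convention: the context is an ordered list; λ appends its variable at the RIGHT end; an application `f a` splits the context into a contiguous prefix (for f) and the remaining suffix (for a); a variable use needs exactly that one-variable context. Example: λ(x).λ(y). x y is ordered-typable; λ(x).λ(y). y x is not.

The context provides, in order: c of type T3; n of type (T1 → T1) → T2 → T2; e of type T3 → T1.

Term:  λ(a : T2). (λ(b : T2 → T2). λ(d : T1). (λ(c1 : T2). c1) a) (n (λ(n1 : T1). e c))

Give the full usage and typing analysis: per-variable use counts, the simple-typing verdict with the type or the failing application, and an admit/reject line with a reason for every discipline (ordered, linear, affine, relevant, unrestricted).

usage: c ×1; n ×1; e ×1; a [bound] ×1; b [bound] ×0; d [bound] ×0; c1 [bound] ×1; n1 [bound] ×0
use order (left to right): c1, a, n, e, c
typing: ✓ — T2 → T1 → T2
ordered: ✗, b, d, n1 never used (weakening)
linear: ✗, b, d, n1 never used (weakening)
affine: ✓, no duplicate uses among c, n, e, a, b, d, c1, n1
relevant: ✗, b, d, n1 never used (weakening)
unrestricted: ✓, typability at T2 → T1 → T2 is all that's needed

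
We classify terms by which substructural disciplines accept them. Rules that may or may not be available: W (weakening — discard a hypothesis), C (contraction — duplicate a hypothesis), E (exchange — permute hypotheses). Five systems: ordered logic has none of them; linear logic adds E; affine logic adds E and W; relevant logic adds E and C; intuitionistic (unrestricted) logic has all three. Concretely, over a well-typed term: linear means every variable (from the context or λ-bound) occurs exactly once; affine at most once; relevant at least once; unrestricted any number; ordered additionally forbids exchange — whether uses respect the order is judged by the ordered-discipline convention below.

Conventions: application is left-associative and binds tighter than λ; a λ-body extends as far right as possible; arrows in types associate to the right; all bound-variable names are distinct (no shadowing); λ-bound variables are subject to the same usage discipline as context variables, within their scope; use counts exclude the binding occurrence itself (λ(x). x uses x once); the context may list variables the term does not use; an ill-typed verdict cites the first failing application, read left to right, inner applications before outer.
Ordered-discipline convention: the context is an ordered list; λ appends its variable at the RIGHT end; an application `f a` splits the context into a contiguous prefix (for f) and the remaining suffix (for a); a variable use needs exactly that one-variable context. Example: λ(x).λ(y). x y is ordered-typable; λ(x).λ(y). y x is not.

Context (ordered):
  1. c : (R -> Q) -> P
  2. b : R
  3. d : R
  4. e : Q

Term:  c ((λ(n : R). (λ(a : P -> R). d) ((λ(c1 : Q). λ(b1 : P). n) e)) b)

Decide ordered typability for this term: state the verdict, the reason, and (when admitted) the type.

no — the type mismatch rejects it
variable uses: c: 1; b: 1; d: 1; e: 1; n (bound): 1; a (bound): 0; c1 (bound): 0; b1 (bound): 0
uses in reading order: c, d, n, e, b
typing: ill-typed: a function awaiting R -> Q gets R
all disciplines: ordered ✗ · linear ✗ · affine ✗ · relevant ✗ · unrestricted ✗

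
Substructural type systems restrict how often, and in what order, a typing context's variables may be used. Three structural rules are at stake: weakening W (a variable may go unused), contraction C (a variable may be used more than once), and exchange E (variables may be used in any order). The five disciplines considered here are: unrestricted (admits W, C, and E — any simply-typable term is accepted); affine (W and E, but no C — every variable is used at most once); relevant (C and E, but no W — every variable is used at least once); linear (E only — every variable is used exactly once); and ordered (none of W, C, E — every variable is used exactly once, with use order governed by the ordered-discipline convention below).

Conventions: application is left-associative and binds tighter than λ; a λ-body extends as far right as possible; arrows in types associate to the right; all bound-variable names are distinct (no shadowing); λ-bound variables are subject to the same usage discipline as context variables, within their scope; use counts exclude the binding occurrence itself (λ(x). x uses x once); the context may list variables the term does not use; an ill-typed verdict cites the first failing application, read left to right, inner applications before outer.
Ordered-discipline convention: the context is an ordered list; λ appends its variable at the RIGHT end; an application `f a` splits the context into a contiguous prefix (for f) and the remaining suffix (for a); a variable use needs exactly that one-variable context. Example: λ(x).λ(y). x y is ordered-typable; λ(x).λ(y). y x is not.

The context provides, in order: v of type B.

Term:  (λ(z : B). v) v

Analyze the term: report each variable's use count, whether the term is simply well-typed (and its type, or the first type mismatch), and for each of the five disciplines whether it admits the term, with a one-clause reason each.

variable uses: v: 2, z (bound): 0
order of uses: v, v
typing: the term checks, with type B
ordered: ✗ — uses contraction: v ×2; z left unused
linear: ✗ — uses contraction: v ×2; z left unused
affine: ✗ — uses contraction: v ×2
relevant: ✗ — z left unused
unrestricted: ✓ — typability at B is all that's needed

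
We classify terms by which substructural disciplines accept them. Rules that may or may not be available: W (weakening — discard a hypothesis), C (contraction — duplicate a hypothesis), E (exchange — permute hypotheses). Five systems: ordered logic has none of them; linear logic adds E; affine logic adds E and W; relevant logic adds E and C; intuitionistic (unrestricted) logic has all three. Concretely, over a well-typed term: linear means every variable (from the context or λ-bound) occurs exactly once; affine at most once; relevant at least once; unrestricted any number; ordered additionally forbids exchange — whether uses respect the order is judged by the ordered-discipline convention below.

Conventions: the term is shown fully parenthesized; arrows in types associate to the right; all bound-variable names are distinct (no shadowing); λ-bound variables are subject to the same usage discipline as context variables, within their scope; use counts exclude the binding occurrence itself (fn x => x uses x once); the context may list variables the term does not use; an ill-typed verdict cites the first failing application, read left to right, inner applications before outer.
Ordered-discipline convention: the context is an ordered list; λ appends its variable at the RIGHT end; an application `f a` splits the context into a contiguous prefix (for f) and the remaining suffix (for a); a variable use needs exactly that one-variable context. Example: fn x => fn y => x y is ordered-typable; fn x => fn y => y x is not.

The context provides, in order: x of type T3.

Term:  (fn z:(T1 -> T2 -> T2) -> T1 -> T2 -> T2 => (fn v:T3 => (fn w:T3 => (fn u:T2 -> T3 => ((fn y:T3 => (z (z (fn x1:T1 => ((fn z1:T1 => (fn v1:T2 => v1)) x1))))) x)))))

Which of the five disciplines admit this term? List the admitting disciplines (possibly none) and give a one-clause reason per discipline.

admitting disciplines: unrestricted
use counts: x: 1×; z (bound): 2×; v (bound): 0×; w (bound): 0×; u (bound): 0×; y (bound): 0×; x1 (bound): 1×; z1 (bound): 0×; v1 (bound): 1×
order of uses: z, z, v1, x1, x
typing: the term checks, with type ((T1 -> T2 -> T2) -> T1 -> T2 -> T2) -> T3 -> T3 -> (T2 -> T3) -> T1 -> T2 -> T2
ordered ✗ (uses contraction: z ×2; v, w, u, y, z1 never used (weakening))
linear ✗ (uses contraction: z ×2; v, w, u, y, z1 never used (weakening))
affine ✗ (uses contraction: z ×2)
relevant ✗ (v, w, u, y, z1 never used (weakening))
unrestricted ✓ (typability at ((T1 -> T2 -> T2) -> T1 -> T2 -> T2) -> T3 -> T3 -> (T2 -> T3) -> T1 -> T2 -> T2 is all that's needed)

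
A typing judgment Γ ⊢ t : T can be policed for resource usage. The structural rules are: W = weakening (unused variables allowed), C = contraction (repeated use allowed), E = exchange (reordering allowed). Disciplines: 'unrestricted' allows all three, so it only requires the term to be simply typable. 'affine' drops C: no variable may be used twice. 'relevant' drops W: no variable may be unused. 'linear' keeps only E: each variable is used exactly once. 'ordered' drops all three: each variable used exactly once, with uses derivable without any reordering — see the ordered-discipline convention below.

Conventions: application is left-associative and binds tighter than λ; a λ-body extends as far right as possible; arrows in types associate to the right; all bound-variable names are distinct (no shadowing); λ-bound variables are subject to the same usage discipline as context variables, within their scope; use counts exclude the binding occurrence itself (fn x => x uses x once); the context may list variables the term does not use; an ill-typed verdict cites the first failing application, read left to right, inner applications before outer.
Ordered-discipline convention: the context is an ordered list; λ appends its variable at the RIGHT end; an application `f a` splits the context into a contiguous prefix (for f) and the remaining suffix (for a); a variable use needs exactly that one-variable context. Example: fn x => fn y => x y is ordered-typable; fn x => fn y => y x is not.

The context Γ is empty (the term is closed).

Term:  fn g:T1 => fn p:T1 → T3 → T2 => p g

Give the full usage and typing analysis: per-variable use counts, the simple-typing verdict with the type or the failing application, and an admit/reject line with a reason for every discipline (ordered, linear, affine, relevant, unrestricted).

use counts: g (bound): 1×, p (bound): 1×
left-to-right use order: p, g
typing: well-typed at T1 → (T1 → T3 → T2) → T3 → T2
ordered: ✗ — use order p, g needs exchange
linear: ✓ — exactly-once usage across g, p
affine: ✓ — at most one use each (g, p)
relevant: ✓ — at least one use each (g, p)
unrestricted: ✓ — well-typed at T1 → (T1 → T3 → T2) → T3 → T2; no restrictions here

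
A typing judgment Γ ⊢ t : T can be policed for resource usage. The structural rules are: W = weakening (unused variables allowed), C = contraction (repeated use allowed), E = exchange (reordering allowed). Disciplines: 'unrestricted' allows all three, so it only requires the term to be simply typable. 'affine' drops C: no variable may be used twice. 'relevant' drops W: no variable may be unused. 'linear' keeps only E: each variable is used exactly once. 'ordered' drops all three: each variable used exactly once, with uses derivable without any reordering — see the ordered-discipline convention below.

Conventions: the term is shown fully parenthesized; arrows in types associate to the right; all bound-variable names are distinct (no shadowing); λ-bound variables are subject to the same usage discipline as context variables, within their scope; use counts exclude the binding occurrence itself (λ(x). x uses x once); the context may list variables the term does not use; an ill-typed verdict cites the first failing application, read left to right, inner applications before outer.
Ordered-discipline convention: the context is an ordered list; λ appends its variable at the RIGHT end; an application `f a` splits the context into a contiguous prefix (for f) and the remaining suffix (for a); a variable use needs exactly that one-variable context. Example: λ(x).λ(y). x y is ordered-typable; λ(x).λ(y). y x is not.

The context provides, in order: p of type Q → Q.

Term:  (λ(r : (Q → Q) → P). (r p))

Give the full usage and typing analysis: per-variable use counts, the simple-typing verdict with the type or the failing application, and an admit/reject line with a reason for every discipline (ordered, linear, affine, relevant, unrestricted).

counts: p ×1; r (λ-bound) ×1
order of uses: r, p
typing: the term checks, with type ((Q → Q) → P) → P
ordered ✗ (needs exchange: uses follow r, p)
linear ✓ (each of p, r used exactly once)
affine ✓ (no duplicate uses among p, r)
relevant ✓ (none of p, r goes unused)
unrestricted ✓ (simply typable at ((Q → Q) → P) → P; W, C, E all held)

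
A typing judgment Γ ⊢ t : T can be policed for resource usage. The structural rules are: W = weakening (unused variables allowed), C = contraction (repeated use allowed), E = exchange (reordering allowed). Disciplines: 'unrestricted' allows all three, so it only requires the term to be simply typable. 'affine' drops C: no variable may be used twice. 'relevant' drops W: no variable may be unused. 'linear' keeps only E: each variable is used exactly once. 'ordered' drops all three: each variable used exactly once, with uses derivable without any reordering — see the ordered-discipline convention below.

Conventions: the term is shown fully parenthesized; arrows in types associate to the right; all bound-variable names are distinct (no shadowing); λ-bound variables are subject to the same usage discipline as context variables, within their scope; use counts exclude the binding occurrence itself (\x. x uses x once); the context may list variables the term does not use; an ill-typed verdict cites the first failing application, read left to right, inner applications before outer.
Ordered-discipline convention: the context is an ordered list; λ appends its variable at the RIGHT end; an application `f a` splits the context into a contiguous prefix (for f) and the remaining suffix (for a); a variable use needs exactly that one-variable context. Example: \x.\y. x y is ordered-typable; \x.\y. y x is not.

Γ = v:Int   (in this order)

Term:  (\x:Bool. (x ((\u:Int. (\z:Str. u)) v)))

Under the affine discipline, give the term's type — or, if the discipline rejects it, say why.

not well-typed under affine — fails simple typing
counts: v ×1, x (bound) ×1, u (bound) ×1, z (bound) ×0
left-to-right use order: x, u, v
typing: ill-typed: non-function type Bool applied to an argument
across the five disciplines: ordered ✗ | linear ✗ | affine ✗ | relevant ✗ | unrestricted ✗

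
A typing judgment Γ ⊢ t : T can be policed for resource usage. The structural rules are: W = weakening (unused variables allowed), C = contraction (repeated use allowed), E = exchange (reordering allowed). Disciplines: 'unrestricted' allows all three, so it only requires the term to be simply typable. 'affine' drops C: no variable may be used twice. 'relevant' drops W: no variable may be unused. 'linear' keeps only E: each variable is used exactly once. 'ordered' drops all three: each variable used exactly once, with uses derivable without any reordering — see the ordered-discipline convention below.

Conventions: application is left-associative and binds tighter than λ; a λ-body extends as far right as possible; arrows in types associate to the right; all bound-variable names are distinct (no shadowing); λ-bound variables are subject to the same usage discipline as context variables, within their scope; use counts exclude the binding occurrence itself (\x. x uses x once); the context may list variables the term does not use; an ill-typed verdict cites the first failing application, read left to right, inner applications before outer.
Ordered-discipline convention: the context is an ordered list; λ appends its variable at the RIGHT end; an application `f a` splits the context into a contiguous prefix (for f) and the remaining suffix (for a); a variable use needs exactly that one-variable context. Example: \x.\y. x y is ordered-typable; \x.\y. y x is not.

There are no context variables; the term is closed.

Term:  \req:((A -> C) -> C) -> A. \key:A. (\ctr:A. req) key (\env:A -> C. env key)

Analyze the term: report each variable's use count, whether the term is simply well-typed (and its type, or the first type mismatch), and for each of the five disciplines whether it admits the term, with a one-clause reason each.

usage: req [bound]: 1×, key [bound]: 2×, ctr [bound]: 0×, env [bound]: 1×
left-to-right use order: req, key, env, key
typing: the term checks, with type (((A -> C) -> C) -> A) -> A -> A
ordered: ✗ — repeated use of key ×2; unused: ctr — weakening required
linear: ✗ — repeated use of key ×2; unused: ctr — weakening required
affine: ✗ — repeated use of key ×2
relevant: ✗ — unused: ctr — weakening required
unrestricted: ✓ — type-checks ((((A -> C) -> C) -> A) -> A -> A) and nothing is barred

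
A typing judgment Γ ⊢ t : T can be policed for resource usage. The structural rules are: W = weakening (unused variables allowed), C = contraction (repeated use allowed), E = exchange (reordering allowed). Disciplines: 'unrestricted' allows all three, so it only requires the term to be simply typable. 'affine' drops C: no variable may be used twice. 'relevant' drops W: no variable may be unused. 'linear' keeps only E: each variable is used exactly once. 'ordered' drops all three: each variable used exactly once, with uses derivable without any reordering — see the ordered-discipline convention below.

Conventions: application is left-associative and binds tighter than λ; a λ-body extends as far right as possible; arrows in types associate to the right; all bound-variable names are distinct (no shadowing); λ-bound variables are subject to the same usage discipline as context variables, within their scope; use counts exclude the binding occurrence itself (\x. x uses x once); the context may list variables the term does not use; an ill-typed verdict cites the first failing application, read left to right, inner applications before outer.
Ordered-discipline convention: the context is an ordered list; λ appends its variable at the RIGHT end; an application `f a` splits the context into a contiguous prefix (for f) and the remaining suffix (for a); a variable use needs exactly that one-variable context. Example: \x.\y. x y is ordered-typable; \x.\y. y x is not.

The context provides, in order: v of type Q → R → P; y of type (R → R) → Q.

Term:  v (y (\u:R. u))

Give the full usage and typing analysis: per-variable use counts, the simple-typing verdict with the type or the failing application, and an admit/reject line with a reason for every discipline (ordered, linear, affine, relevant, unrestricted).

usage: v=1; y=1; u [bound]=1
left-to-right use order: v, y, u
typing: ✓ — R → P
ordered ✓ (v, y, u: once each, no exchange needed)
linear ✓ (each of v, y, u used exactly once)
affine ✓ (none of v, y, u used more than once)
relevant ✓ (every one of v, y, u appears)
unrestricted ✓ (well-typed at R → P; no restrictions here)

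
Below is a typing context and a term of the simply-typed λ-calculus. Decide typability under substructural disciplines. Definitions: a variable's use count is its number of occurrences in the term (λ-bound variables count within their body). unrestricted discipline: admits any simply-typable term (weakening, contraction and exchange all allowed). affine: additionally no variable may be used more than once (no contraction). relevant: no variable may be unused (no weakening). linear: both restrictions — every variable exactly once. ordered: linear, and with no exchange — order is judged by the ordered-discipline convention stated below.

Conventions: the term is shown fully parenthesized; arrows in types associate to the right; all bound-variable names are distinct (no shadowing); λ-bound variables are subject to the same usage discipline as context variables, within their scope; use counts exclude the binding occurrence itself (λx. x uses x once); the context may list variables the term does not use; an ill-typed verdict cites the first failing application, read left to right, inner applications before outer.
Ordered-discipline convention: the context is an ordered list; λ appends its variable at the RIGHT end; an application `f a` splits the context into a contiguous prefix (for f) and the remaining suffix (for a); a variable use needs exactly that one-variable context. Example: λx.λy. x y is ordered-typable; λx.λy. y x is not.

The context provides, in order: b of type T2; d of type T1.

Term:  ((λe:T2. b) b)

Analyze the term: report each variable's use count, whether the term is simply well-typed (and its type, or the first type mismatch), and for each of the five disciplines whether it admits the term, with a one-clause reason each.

variable uses: b: 2×; d: 0×; e (bound): 0×
left-to-right use order: b, b
typing: well-typed at T2
ordered: ✗ — needs contraction — b ×2; d, e never used (weakening)
linear: ✗ — needs contraction — b ×2; d, e never used (weakening)
affine: ✗ — needs contraction — b ×2
relevant: ✗ — d, e never used (weakening)
unrestricted: ✓ — type-checks (T2) and nothing is barred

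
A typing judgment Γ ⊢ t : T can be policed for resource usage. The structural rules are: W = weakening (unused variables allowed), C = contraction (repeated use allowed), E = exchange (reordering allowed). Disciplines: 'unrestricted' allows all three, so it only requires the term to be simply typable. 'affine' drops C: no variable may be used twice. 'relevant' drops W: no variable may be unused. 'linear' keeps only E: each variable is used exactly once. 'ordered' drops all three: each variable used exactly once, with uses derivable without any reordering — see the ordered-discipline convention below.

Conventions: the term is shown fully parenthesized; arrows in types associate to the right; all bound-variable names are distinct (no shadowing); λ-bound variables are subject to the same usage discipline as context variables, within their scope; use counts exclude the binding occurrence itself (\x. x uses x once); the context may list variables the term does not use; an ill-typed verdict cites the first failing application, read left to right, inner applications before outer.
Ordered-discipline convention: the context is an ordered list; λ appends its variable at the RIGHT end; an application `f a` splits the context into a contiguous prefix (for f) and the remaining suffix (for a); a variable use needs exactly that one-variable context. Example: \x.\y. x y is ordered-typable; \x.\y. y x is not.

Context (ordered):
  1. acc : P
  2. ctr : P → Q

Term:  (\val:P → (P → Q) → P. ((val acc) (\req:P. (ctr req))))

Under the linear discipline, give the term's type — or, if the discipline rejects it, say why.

term : (P → (P → Q) → P) → P
usage: acc ×1, ctr ×1, val (λ-bound) ×1, req (λ-bound) ×1
use order (left to right): val, acc, ctr, req
typing: ✓ — (P → (P → Q) → P) → P
across the five disciplines: ordered ✗, linear ✓, affine ✓, relevant ✓, unrestricted ✓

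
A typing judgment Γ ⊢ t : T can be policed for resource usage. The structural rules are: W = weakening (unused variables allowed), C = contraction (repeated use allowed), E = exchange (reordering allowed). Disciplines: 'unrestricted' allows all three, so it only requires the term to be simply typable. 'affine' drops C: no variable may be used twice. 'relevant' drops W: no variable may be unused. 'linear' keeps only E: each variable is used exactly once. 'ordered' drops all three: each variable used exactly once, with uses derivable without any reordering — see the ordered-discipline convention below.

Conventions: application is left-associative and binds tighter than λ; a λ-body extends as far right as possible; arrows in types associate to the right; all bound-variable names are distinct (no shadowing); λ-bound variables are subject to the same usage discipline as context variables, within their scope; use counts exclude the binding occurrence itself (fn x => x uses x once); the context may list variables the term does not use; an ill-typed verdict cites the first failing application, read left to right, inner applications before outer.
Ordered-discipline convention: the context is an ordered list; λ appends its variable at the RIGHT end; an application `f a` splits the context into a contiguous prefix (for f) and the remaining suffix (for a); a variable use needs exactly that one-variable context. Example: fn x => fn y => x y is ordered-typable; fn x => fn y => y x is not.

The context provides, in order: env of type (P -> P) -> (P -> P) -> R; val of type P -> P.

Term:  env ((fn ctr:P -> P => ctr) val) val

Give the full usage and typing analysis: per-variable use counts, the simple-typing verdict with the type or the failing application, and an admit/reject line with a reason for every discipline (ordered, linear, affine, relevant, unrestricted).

use counts: env ×1; val ×2; ctr (λ-bound) ×1
uses in reading order: env, ctr, val, val
typing: the term checks, with type R
ordered ✗ (uses contraction: val ×2)
linear ✗ (uses contraction: val ×2)
affine ✗ (uses contraction: val ×2)
relevant ✓ (every one of env, val, ctr appears)
unrestricted ✓ (simply typable at R; W, C, E all held)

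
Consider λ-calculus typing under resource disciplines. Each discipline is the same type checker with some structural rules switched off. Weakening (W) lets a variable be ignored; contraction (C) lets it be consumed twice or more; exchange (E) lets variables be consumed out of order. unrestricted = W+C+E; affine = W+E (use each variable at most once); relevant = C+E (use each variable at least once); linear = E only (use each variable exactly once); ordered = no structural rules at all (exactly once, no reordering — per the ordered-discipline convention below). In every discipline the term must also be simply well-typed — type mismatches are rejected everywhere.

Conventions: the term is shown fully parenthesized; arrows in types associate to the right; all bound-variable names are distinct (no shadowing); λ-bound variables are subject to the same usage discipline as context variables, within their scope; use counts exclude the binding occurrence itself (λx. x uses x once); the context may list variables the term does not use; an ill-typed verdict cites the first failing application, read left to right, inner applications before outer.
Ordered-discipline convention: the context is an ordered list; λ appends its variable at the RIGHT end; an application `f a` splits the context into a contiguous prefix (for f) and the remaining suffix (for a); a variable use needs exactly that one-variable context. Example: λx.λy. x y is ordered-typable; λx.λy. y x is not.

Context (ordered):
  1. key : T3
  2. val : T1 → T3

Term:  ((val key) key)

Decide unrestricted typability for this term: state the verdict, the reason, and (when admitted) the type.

no — the type mismatch rejects it
use counts: key: 2, val: 1
left-to-right use order: val, key, key
typing: ill-typed: an argument T3 mismatches the expected T1
across the five disciplines: ordered ✗; linear ✗; affine ✗; relevant ✗; unrestricted ✗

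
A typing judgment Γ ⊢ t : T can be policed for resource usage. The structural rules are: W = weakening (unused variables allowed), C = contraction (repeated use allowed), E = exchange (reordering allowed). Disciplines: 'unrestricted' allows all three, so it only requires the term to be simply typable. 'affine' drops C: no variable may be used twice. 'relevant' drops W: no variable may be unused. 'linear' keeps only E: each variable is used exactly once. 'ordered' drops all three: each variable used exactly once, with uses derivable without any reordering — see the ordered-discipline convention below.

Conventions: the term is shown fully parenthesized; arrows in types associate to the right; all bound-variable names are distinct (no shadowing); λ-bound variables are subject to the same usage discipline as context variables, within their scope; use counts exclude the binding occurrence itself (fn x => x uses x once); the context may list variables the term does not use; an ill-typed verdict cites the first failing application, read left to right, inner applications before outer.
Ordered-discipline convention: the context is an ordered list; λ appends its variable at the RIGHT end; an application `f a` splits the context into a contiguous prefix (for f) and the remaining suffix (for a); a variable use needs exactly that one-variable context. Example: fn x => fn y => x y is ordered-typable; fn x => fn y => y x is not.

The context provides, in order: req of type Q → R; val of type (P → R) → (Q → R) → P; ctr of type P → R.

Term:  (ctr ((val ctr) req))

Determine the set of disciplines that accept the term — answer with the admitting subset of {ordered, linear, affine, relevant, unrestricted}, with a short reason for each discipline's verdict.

admitted by: relevant, unrestricted
use counts: req=1, val=1, ctr=2
use order (left to right): ctr, val, ctr, req
typing: well-typed at R
ordered: ✗ — ctr ×2 used more than once (contraction)
linear: ✗ — ctr ×2 used more than once (contraction)
affine: ✗ — ctr ×2 used more than once (contraction)
relevant: ✓ — at least one use each (req, val, ctr)
unrestricted: ✓ — well-typed at R; no restrictions here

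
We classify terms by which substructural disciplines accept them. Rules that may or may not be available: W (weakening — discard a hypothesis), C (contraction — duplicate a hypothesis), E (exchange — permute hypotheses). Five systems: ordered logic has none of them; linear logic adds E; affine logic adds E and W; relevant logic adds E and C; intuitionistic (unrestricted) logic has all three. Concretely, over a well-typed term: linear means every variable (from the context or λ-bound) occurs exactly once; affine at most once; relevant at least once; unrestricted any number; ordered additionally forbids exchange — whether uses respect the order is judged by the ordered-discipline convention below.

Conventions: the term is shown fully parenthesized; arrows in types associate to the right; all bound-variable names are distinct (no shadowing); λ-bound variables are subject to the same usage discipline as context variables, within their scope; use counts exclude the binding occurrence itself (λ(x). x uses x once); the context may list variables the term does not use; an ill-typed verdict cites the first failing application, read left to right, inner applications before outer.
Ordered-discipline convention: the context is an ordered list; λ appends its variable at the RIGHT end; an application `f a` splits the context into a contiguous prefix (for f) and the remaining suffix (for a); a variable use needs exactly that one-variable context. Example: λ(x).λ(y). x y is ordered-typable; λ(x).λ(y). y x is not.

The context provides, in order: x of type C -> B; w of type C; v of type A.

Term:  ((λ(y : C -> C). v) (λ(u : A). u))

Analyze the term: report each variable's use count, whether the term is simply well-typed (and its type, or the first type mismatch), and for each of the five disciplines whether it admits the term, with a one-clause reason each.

variable uses: x: 0; w: 0; v: 1; y (bound): 0; u (bound): 1
order of uses: v, u
typing: ill-typed: a function awaiting C -> C gets A -> A
ordered: ✗ — the type mismatch rejects it
linear: ✗ — not simply typable
affine: ✗ — fails simple typing
relevant: ✗ — a type mismatch blocks all five
unrestricted: ✗ — the type mismatch rejects it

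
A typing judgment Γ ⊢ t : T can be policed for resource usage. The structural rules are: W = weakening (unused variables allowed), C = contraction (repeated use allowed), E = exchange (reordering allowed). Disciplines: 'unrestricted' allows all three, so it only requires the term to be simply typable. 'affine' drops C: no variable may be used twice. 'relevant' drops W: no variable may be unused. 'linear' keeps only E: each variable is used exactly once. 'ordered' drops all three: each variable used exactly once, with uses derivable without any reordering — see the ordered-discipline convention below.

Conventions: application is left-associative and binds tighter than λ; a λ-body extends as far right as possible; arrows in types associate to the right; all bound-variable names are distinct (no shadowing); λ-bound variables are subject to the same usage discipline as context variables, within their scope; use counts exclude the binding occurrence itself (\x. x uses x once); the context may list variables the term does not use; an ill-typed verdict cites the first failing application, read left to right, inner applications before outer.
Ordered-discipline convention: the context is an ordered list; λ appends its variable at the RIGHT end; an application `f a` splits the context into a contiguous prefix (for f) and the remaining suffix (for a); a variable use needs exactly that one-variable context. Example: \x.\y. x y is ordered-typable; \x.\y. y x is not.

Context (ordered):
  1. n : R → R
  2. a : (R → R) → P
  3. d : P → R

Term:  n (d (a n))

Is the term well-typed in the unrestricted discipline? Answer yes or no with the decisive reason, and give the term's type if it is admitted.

yes — well-typed at R; no restrictions here; term : R
use counts: n: 2×; a: 1×; d: 1×
uses in reading order: n, d, a, n
typing: the term checks, with type R
all disciplines: ordered ✗, linear ✗, affine ✗, relevant ✓, unrestricted ✓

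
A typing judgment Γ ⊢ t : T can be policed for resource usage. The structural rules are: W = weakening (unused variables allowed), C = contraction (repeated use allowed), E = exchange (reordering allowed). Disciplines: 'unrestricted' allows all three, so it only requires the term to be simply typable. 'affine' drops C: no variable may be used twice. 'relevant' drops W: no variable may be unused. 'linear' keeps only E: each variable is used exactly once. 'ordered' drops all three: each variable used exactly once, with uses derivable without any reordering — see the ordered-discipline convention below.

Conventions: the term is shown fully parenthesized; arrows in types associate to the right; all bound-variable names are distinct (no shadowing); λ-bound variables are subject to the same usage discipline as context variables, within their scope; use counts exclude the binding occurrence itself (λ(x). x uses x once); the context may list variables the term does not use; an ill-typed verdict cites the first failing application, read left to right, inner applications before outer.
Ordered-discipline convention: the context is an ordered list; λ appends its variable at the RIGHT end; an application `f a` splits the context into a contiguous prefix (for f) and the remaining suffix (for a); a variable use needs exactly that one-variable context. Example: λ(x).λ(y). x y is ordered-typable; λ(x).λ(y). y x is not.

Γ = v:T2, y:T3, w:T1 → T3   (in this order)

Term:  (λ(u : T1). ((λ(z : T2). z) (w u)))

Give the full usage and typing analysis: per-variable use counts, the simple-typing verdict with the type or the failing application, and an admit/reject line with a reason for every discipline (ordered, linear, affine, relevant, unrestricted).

variable uses: v ×0; y ×0; w ×1; u (λ-bound) ×1; z (λ-bound) ×1
use order (left to right): z, w, u
typing: ill-typed: an argument T3 mismatches the expected T2
ordered: ✗ — not simply typable
linear: ✗ — fails simple typing
affine: ✗ — a type mismatch blocks all five
relevant: ✗ — the type mismatch rejects it
unrestricted: ✗ — not simply typable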